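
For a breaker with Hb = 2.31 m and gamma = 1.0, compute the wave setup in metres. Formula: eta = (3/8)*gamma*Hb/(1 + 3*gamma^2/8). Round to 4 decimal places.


eta = (3/8) * gamma * Hb / (1 + 3*gamma^2/8)
Numerator = (3/8) * 1.0 * 2.31 = 0.866250
Denominator = 1 + 3*1.0^2/8 = 1 + 0.375000 = 1.375000
eta = 0.866250 / 1.375000
eta = 0.6300 m

0.6300


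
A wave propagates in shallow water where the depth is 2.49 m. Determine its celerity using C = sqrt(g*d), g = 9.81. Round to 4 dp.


Using the shallow-water approximation:
C = sqrt(g * d) = sqrt(9.81 * 2.49)
C = sqrt(24.4269)
C = 4.9424 m/s

4.9424


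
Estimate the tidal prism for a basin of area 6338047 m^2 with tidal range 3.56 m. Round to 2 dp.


Tidal prism = Area * Tidal range
P = 6338047 * 3.56
P = 22563447.32 m^3

22563447.32


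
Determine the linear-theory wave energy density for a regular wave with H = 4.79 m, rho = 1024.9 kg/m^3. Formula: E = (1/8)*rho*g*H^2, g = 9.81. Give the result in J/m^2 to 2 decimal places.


E = (1/8) * rho * g * H^2
E = (1/8) * 1024.9 * 9.81 * 4.79^2
E = 0.125 * 1024.9 * 9.81 * 22.9441
E = 28835.77 J/m^2

28835.77


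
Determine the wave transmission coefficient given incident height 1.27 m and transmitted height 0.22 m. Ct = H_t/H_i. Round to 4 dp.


Ct = H_t / H_i
Ct = 0.22 / 1.27
Ct = 0.1732

0.1732


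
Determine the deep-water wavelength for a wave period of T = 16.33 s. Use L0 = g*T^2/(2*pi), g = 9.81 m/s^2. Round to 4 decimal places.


L0 = g * T^2 / (2 * pi)
L0 = 9.81 * 16.33^2 / (2 * pi)
L0 = 9.81 * 266.6689 / 6.28319
L0 = 2616.0219 / 6.28319
L0 = 416.3528 m

416.3528


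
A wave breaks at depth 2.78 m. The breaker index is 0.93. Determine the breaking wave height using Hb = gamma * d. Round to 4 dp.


Hb = gamma * d
Hb = 0.93 * 2.78
Hb = 2.5854 m

2.5854


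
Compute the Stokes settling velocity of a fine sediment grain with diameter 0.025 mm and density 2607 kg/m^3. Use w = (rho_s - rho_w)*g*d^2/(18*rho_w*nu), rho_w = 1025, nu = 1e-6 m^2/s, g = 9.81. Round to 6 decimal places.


w = (rho_s - rho_w) * g * d^2 / (18 * rho_w * nu)
d = 0.025 mm = 0.000025 m
rho_s - rho_w = 2607 - 1025 = 1582
Numerator = 1582 * 9.81 * (0.000025)^2 = 0.000009699638
Denominator = 18 * 1025 * 1e-6 = 0.018450
w = 0.000526 m/s

0.000526


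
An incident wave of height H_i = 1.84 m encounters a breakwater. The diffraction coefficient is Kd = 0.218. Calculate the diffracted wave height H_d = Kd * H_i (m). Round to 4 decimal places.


H_d = Kd * H_i
H_d = 0.218 * 1.84
H_d = 0.4011 m

0.4011


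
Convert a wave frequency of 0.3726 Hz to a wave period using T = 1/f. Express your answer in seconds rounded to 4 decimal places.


T = 1 / f
T = 1 / 0.3726
T = 2.6838 s

2.6838


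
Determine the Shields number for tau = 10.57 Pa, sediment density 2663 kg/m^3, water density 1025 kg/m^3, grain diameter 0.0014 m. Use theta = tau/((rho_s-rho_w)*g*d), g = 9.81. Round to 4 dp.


theta = tau / ((rho_s - rho_w) * g * d)
rho_s - rho_w = 2663 - 1025 = 1638
Denominator = 1638 * 9.81 * 0.0014 = 22.496292
theta = 10.57 / 22.496292
theta = 0.4699

0.4699


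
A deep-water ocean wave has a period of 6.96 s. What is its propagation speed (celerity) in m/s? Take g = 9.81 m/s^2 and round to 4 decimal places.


We use the deep-water celerity formula:
C = g * T / (2 * pi)
C = 9.81 * 6.96 / (2 * 3.14159...)
C = 68.277600 / 6.283185
C = 10.8667 m/s

10.8667


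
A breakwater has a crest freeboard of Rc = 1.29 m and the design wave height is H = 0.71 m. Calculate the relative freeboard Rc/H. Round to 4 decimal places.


Relative freeboard = Rc / H
= 1.29 / 0.71
= 1.8169

1.8169


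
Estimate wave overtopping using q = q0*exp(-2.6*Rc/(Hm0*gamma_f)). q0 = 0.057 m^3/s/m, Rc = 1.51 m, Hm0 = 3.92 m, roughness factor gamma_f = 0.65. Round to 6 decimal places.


q = q0 * exp(-2.6 * Rc / (Hm0 * gamma_f))
Exponent = -2.6 * 1.51 / (3.92 * 0.65)
= -2.6 * 1.51 / 2.5480
= -1.540816
exp(-1.540816) = 0.214206
q = 0.057 * 0.214206
q = 0.012210 m^3/s/m

0.012210


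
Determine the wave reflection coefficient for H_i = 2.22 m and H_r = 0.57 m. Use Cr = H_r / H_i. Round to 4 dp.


Cr = H_r / H_i
Cr = 0.57 / 2.22
Cr = 0.2568

0.2568


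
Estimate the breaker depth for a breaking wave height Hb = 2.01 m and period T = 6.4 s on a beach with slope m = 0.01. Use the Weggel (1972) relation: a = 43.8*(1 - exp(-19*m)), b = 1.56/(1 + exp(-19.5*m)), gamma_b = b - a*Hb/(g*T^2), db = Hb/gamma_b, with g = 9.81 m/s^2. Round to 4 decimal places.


a = 43.8 * (1 - exp(-19 * m))
exp(-19 * 0.01) = exp(-0.1900) = 0.826959
a = 43.8 * (1 - 0.826959) = 7.579190
b = 1.56 / (1 + exp(-19.5 * m))
exp(-19.5 * 0.01) = exp(-0.1950) = 0.822835
b = 1.56 / (1 + 0.822835) = 0.855810
Hb / (g * T^2) = 2.01 / (9.81 * 6.4^2) = 2.01 / 401.8176 = 0.00500227
gamma_b = b - a * Hb/(g*T^2) = 0.855810 - 7.579190 * 0.00500227 = 0.817897
db = Hb / gamma_b = 2.01 / 0.817897
db = 2.4575 m

2.4575


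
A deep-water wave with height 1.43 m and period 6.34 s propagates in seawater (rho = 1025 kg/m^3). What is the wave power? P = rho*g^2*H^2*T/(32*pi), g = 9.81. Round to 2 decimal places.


P = rho * g^2 * H^2 * T / (32 * pi)
P = 1025 * 9.81^2 * 1.43^2 * 6.34 / (32 * pi)
P = 1025 * 96.2361 * 2.0449 * 6.34 / 100.53096
P = 12721.06 W/m

12721.06


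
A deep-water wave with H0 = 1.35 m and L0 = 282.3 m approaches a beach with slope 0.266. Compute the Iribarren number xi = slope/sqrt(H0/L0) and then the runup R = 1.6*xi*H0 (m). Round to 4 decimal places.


xi = slope / sqrt(H0/L0)
H0/L0 = 1.35/282.3 = 0.004782
sqrt(0.004782) = 0.069153
xi = 0.266 / 0.069153 = 3.846539
R = 1.6 * xi * H0 = 1.6 * 3.846539 * 1.35
R = 8.3085 m

8.3085


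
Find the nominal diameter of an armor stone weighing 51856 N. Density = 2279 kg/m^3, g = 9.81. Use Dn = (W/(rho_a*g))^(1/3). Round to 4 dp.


V = W / (rho_a * g)
V = 51856 / (2279 * 9.81)
V = 51856 / 22356.99
V = 2.319454 m^3
Dn = V^(1/3) = 2.319454^(1/3)
Dn = 1.3237 m

1.3237


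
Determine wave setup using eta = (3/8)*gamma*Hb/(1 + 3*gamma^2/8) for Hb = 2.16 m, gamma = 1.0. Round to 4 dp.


eta = (3/8) * gamma * Hb / (1 + 3*gamma^2/8)
Numerator = (3/8) * 1.0 * 2.16 = 0.810000
Denominator = 1 + 3*1.0^2/8 = 1 + 0.375000 = 1.375000
eta = 0.810000 / 1.375000
eta = 0.5891 m

0.5891


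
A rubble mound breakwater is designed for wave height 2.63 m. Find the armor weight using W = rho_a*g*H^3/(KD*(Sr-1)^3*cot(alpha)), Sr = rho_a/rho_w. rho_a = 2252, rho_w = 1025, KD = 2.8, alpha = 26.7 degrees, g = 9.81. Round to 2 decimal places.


Sr = rho_a / rho_w = 2252 / 1025 = 2.197073
(Sr - 1) = 1.197073
(Sr - 1)^3 = 1.715387
cot(26.7) = 1 / tan(26.7) = 1 / 0.502948 = 1.988279
Numerator = 2252 * 9.81 * 2.63^3 = 401887.6301
Denominator = 2.8 * 1.715387 * 1.988279 = 9.549868
W = 401887.6301 / 9.549868
W = 42083.05 N

42083.05


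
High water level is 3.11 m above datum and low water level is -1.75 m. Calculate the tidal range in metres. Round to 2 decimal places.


Tidal range = High water - Low water
Tidal range = 3.11 - (-1.75)
Tidal range = 4.86 m

4.86


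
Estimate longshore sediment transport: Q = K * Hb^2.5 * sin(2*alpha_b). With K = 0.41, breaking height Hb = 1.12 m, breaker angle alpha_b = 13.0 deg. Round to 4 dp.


Q = K * Hb^2.5 * sin(2 * alpha_b)
Hb^2.5 = 1.12^2.5 = 1.327532
sin(2 * 13.0) = sin(26.0) = 0.438371
Q = 0.41 * 1.327532 * 0.438371
Q = 0.2386 m^3/s

0.2386


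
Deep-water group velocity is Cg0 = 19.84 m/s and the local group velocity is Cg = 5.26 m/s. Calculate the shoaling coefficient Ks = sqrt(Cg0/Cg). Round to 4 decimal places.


Ks = sqrt(Cg0 / Cg)
Ks = sqrt(19.84 / 5.26)
Ks = sqrt(3.7719)
Ks = 1.9421

1.9421


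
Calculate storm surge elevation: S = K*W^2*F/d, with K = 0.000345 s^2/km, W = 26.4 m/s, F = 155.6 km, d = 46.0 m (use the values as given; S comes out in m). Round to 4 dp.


S = K * W^2 * F / d
W^2 = 26.4^2 = 696.96
S = 0.000345 * 696.96 * 155.6 / 46.0
Numerator = 0.000345 * 696.96 * 155.6 = 37.414207
S = 37.414207 / 46.0 = 0.8134 m

0.8134


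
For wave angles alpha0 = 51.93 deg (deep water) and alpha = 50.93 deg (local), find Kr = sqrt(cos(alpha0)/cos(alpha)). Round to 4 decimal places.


Kr = sqrt(cos(alpha0) / cos(alpha))
cos(51.93) = 0.616624
cos(50.93) = 0.630269
Kr = sqrt(0.616624 / 0.630269)
Kr = sqrt(0.978350)
Kr = 0.9891

0.9891


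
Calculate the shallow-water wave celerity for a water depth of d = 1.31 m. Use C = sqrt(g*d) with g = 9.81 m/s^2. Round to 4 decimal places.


Using the shallow-water approximation:
C = sqrt(g * d) = sqrt(9.81 * 1.31)
C = sqrt(12.8511)
C = 3.5848 m/s

3.5848


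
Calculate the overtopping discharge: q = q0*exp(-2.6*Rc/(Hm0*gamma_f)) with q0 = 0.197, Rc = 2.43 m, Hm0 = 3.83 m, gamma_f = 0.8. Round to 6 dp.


q = q0 * exp(-2.6 * Rc / (Hm0 * gamma_f))
Exponent = -2.6 * 2.43 / (3.83 * 0.8)
= -2.6 * 2.43 / 3.0640
= -2.062010
exp(-2.062010) = 0.127198
q = 0.197 * 0.127198
q = 0.025058 m^3/s/m

0.025058


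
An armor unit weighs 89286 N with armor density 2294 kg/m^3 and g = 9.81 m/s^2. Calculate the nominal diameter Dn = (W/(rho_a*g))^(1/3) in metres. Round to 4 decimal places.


V = W / (rho_a * g)
V = 89286 / (2294 * 9.81)
V = 89286 / 22504.14
V = 3.967537 m^3
Dn = V^(1/3) = 3.967537^(1/3)
Dn = 1.5831 m

1.5831


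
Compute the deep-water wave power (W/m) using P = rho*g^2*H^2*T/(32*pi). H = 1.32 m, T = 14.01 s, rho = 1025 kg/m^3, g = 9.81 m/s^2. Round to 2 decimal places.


P = rho * g^2 * H^2 * T / (32 * pi)
P = 1025 * 9.81^2 * 1.32^2 * 14.01 / (32 * pi)
P = 1025 * 96.2361 * 1.7424 * 14.01 / 100.53096
P = 23952.34 W/m

23952.34


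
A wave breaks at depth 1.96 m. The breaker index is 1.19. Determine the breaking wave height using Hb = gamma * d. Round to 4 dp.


Hb = gamma * d
Hb = 1.19 * 1.96
Hb = 2.3324 m

2.3324


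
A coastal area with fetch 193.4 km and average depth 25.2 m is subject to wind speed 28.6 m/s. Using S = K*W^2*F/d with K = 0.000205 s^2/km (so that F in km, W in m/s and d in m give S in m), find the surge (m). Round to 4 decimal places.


S = K * W^2 * F / d
W^2 = 28.6^2 = 817.96
S = 0.000205 * 817.96 * 193.4 / 25.2
Numerator = 0.000205 * 817.96 * 193.4 = 32.429660
S = 32.429660 / 25.2 = 1.2869 m

1.2869


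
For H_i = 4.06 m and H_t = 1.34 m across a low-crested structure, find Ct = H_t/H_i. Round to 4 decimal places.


Ct = H_t / H_i
Ct = 1.34 / 4.06
Ct = 0.3300

0.3300


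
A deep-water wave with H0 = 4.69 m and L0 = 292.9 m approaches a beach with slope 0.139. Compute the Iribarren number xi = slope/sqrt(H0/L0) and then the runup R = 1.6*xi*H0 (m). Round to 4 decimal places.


xi = slope / sqrt(H0/L0)
H0/L0 = 4.69/292.9 = 0.016012
sqrt(0.016012) = 0.126540
xi = 0.139 / 0.126540 = 1.098470
R = 1.6 * xi * H0 = 1.6 * 1.098470 * 4.69
R = 8.2429 m

8.2429


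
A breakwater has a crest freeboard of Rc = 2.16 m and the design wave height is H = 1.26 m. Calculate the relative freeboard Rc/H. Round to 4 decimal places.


Relative freeboard = Rc / H
= 2.16 / 1.26
= 1.7143

1.7143


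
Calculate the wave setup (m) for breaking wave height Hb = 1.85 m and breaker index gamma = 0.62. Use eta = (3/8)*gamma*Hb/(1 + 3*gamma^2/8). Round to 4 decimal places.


eta = (3/8) * gamma * Hb / (1 + 3*gamma^2/8)
Numerator = (3/8) * 0.62 * 1.85 = 0.430125
Denominator = 1 + 3*0.62^2/8 = 1 + 0.144150 = 1.144150
eta = 0.430125 / 1.144150
eta = 0.3759 m

0.3759


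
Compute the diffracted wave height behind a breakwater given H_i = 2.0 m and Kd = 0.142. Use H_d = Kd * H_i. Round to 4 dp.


H_d = Kd * H_i
H_d = 0.142 * 2.0
H_d = 0.2840 m

0.2840


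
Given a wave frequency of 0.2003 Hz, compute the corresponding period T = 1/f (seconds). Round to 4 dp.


T = 1 / f
T = 1 / 0.2003
T = 4.9925 s

4.9925


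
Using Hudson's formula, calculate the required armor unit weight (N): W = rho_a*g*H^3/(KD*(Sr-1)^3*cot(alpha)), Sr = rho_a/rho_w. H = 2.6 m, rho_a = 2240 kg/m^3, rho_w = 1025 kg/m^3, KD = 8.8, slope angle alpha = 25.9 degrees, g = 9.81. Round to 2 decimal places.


Sr = rho_a / rho_w = 2240 / 1025 = 2.185366
(Sr - 1) = 1.185366
(Sr - 1)^3 = 1.665548
cot(25.9) = 1 / tan(25.9) = 1 / 0.485574 = 2.059419
Numerator = 2240 * 9.81 * 2.6^3 = 386222.0544
Denominator = 8.8 * 1.665548 * 2.059419 = 30.184540
W = 386222.0544 / 30.184540
W = 12795.36 N

12795.36


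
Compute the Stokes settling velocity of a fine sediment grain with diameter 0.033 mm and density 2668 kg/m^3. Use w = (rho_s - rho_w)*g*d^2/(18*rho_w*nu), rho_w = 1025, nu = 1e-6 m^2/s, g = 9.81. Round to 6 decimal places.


w = (rho_s - rho_w) * g * d^2 / (18 * rho_w * nu)
d = 0.033 mm = 0.000033 m
rho_s - rho_w = 2668 - 1025 = 1643
Numerator = 1643 * 9.81 * (0.000033)^2 = 0.000017552317
Denominator = 18 * 1025 * 1e-6 = 0.018450
w = 0.000951 m/s

0.000951


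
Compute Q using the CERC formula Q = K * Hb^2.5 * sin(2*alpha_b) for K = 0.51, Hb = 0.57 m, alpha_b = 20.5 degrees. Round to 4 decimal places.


Q = K * Hb^2.5 * sin(2 * alpha_b)
Hb^2.5 = 0.57^2.5 = 0.245294
sin(2 * 20.5) = sin(41.0) = 0.656059
Q = 0.51 * 0.245294 * 0.656059
Q = 0.0821 m^3/s

0.0821


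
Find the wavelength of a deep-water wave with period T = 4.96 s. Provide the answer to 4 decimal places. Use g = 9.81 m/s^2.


L0 = g * T^2 / (2 * pi)
L0 = 9.81 * 4.96^2 / (2 * pi)
L0 = 9.81 * 24.6016 / 6.28319
L0 = 241.3417 / 6.28319
L0 = 38.4107 m

38.4107


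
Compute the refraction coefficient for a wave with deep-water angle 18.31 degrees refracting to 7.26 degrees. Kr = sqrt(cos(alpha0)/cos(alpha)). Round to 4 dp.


Kr = sqrt(cos(alpha0) / cos(alpha))
cos(18.31) = 0.949371
cos(7.26) = 0.991983
Kr = sqrt(0.949371 / 0.991983)
Kr = sqrt(0.957043)
Kr = 0.9783

0.9783


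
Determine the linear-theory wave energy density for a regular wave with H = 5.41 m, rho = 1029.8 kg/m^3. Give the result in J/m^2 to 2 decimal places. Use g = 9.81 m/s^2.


E = (1/8) * rho * g * H^2
E = (1/8) * 1029.8 * 9.81 * 5.41^2
E = 0.125 * 1029.8 * 9.81 * 29.2681
E = 36959.53 J/m^2

36959.53


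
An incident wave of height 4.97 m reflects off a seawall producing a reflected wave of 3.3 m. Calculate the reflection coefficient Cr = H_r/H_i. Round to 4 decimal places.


Cr = H_r / H_i
Cr = 3.3 / 4.97
Cr = 0.6640

0.6640


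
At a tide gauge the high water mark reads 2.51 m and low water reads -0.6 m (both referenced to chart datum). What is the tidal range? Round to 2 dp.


Tidal range = High water - Low water
Tidal range = 2.51 - (-0.6)
Tidal range = 3.11 m

3.11


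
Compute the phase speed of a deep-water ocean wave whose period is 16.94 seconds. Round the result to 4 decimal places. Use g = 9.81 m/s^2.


We use the deep-water celerity formula:
C = g * T / (2 * pi)
C = 9.81 * 16.94 / (2 * 3.14159...)
C = 166.181400 / 6.283185
C = 26.4486 m/s

26.4486


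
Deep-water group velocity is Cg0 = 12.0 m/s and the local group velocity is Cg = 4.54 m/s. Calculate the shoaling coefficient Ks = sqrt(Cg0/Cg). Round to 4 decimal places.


Ks = sqrt(Cg0 / Cg)
Ks = sqrt(12.0 / 4.54)
Ks = sqrt(2.6432)
Ks = 1.6258

1.6258


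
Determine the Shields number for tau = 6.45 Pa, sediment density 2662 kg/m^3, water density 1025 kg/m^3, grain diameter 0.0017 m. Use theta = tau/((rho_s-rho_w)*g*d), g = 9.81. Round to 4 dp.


theta = tau / ((rho_s - rho_w) * g * d)
rho_s - rho_w = 2662 - 1025 = 1637
Denominator = 1637 * 9.81 * 0.0017 = 27.300249
theta = 6.45 / 27.300249
theta = 0.2363

0.2363


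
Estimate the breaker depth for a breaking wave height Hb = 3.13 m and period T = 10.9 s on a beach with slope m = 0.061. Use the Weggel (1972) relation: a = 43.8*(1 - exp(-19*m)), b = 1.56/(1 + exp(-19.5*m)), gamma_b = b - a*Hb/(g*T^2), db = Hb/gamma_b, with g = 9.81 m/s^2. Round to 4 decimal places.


a = 43.8 * (1 - exp(-19 * m))
exp(-19 * 0.061) = exp(-1.1590) = 0.313800
a = 43.8 * (1 - 0.313800) = 30.055568
b = 1.56 / (1 + exp(-19.5 * m))
exp(-19.5 * 0.061) = exp(-1.1895) = 0.304373
b = 1.56 / (1 + 0.304373) = 1.195977
Hb / (g * T^2) = 3.13 / (9.81 * 10.9^2) = 3.13 / 1165.5261 = 0.00268548
gamma_b = b - a * Hb/(g*T^2) = 1.195977 - 30.055568 * 0.00268548 = 1.115263
db = Hb / gamma_b = 3.13 / 1.115263
db = 2.8065 m

2.8065


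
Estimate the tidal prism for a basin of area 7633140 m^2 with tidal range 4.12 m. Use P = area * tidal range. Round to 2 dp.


Tidal prism = Area * Tidal range
P = 7633140 * 4.12
P = 31448536.80 m^3

31448536.80


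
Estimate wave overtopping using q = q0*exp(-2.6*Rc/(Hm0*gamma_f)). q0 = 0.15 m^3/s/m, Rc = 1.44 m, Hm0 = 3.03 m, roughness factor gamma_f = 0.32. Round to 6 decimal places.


q = q0 * exp(-2.6 * Rc / (Hm0 * gamma_f))
Exponent = -2.6 * 1.44 / (3.03 * 0.32)
= -2.6 * 1.44 / 0.9696
= -3.861386
exp(-3.861386) = 0.021039
q = 0.15 * 0.021039
q = 0.003156 m^3/s/m

0.003156


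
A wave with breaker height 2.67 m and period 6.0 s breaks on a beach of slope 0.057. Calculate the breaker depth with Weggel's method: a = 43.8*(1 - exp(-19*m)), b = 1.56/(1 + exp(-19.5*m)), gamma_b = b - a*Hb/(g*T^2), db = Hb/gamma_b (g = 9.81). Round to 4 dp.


a = 43.8 * (1 - exp(-19 * m))
exp(-19 * 0.057) = exp(-1.0830) = 0.338578
a = 43.8 * (1 - 0.338578) = 28.970272
b = 1.56 / (1 + exp(-19.5 * m))
exp(-19.5 * 0.057) = exp(-1.1115) = 0.329065
b = 1.56 / (1 + 0.329065) = 1.173757
Hb / (g * T^2) = 2.67 / (9.81 * 6.0^2) = 2.67 / 353.1600 = 0.00756031
gamma_b = b - a * Hb/(g*T^2) = 1.173757 - 28.970272 * 0.00756031 = 0.954733
db = Hb / gamma_b = 2.67 / 0.954733
db = 2.7966 m

2.7966


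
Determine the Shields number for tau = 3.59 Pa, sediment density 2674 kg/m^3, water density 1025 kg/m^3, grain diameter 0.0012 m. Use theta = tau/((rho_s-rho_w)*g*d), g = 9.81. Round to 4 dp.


theta = tau / ((rho_s - rho_w) * g * d)
rho_s - rho_w = 2674 - 1025 = 1649
Denominator = 1649 * 9.81 * 0.0012 = 19.412028
theta = 3.59 / 19.412028
theta = 0.1849

0.1849


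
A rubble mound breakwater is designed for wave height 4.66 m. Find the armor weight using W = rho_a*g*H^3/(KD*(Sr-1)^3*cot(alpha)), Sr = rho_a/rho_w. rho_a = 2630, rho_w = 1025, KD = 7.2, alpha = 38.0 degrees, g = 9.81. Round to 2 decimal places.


Sr = rho_a / rho_w = 2630 / 1025 = 2.565854
(Sr - 1) = 1.565854
(Sr - 1)^3 = 3.839313
cot(38.0) = 1 / tan(38.0) = 1 / 0.781286 = 1.279942
Numerator = 2630 * 9.81 * 4.66^3 = 2610853.5152
Denominator = 7.2 * 3.839313 * 1.279942 = 35.381495
W = 2610853.5152 / 35.381495
W = 73791.50 N

73791.50


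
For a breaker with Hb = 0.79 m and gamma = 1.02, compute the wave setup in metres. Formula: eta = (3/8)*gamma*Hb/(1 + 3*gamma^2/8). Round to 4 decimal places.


eta = (3/8) * gamma * Hb / (1 + 3*gamma^2/8)
Numerator = (3/8) * 1.02 * 0.79 = 0.302175
Denominator = 1 + 3*1.02^2/8 = 1 + 0.390150 = 1.390150
eta = 0.302175 / 1.390150
eta = 0.2174 m

0.2174


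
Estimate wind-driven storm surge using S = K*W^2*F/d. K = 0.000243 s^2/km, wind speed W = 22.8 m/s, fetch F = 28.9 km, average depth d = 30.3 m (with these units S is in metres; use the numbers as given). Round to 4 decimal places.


S = K * W^2 * F / d
W^2 = 22.8^2 = 519.84
S = 0.000243 * 519.84 * 28.9 / 30.3
Numerator = 0.000243 * 519.84 * 28.9 = 3.650680
S = 3.650680 / 30.3 = 0.1205 m

0.1205


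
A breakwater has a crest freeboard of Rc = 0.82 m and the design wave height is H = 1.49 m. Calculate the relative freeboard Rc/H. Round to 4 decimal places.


Relative freeboard = Rc / H
= 0.82 / 1.49
= 0.5503

0.5503


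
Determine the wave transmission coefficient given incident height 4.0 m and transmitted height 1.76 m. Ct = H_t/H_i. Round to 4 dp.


Ct = H_t / H_i
Ct = 1.76 / 4.0
Ct = 0.4400

0.4400


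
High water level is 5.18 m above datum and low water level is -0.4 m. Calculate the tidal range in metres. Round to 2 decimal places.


Tidal range = High water - Low water
Tidal range = 5.18 - (-0.4)
Tidal range = 5.58 m

5.58


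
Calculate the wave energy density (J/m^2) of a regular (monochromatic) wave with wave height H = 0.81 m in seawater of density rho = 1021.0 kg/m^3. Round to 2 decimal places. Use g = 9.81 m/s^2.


E = (1/8) * rho * g * H^2
E = (1/8) * 1021.0 * 9.81 * 0.81^2
E = 0.125 * 1021.0 * 9.81 * 0.6561
E = 821.44 J/m^2

821.44


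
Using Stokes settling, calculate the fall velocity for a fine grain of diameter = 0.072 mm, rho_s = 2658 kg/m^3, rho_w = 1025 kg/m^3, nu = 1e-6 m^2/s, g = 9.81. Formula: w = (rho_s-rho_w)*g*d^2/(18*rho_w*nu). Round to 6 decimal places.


w = (rho_s - rho_w) * g * d^2 / (18 * rho_w * nu)
d = 0.072 mm = 0.000072 m
rho_s - rho_w = 2658 - 1025 = 1633
Numerator = 1633 * 9.81 * (0.000072)^2 = 0.000083046280
Denominator = 18 * 1025 * 1e-6 = 0.018450
w = 0.004501 m/s

0.004501


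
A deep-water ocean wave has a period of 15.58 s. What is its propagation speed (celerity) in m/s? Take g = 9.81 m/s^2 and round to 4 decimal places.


We use the deep-water celerity formula:
C = g * T / (2 * pi)
C = 9.81 * 15.58 / (2 * 3.14159...)
C = 152.839800 / 6.283185
C = 24.3252 m/s

24.3252


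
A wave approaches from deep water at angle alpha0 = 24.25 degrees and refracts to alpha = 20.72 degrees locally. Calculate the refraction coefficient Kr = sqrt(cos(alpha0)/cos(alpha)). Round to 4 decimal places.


Kr = sqrt(cos(alpha0) / cos(alpha))
cos(24.25) = 0.911762
cos(20.72) = 0.935321
Kr = sqrt(0.911762 / 0.935321)
Kr = sqrt(0.974812)
Kr = 0.9873

0.9873


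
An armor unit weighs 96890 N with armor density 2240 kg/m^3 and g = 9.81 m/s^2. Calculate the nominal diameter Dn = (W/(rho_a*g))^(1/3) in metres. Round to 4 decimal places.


V = W / (rho_a * g)
V = 96890 / (2240 * 9.81)
V = 96890 / 21974.40
V = 4.409222 m^3
Dn = V^(1/3) = 4.409222^(1/3)
Dn = 1.6398 m

1.6398


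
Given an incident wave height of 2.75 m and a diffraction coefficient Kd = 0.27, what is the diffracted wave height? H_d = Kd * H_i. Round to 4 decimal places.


H_d = Kd * H_i
H_d = 0.27 * 2.75
H_d = 0.7425 m

0.7425


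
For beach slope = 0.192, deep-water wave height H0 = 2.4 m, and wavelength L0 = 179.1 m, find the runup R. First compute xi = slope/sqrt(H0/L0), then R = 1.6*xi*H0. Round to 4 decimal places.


xi = slope / sqrt(H0/L0)
H0/L0 = 2.4/179.1 = 0.013400
sqrt(0.013400) = 0.115760
xi = 0.192 / 0.115760 = 1.658607
R = 1.6 * xi * H0 = 1.6 * 1.658607 * 2.4
R = 6.3690 m

6.3690


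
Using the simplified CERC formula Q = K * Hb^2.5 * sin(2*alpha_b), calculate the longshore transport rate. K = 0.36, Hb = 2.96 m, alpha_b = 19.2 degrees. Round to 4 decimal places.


Q = K * Hb^2.5 * sin(2 * alpha_b)
Hb^2.5 = 2.96^2.5 = 15.074027
sin(2 * 19.2) = sin(38.4) = 0.621148
Q = 0.36 * 15.074027 * 0.621148
Q = 3.3708 m^3/s

3.3708


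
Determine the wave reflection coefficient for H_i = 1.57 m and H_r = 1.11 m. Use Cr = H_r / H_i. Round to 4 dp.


Cr = H_r / H_i
Cr = 1.11 / 1.57
Cr = 0.7070

0.7070


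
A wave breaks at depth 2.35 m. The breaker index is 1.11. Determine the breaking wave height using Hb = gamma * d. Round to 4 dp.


Hb = gamma * d
Hb = 1.11 * 2.35
Hb = 2.6085 m

2.6085


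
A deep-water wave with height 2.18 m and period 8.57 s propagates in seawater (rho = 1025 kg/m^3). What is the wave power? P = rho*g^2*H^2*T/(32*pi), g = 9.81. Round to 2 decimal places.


P = rho * g^2 * H^2 * T / (32 * pi)
P = 1025 * 9.81^2 * 2.18^2 * 8.57 / (32 * pi)
P = 1025 * 96.2361 * 4.7524 * 8.57 / 100.53096
P = 39962.79 W/m

39962.79


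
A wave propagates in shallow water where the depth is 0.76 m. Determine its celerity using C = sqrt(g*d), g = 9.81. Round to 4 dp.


Using the shallow-water approximation:
C = sqrt(g * d) = sqrt(9.81 * 0.76)
C = sqrt(7.4556)
C = 2.7305 m/s

2.7305


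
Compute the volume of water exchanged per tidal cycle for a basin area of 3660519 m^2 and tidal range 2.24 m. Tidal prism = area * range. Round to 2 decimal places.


Tidal prism = Area * Tidal range
P = 3660519 * 2.24
P = 8199562.56 m^3

8199562.56


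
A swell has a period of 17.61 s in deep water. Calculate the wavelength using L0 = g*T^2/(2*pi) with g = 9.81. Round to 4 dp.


L0 = g * T^2 / (2 * pi)
L0 = 9.81 * 17.61^2 / (2 * pi)
L0 = 9.81 * 310.1121 / 6.28319
L0 = 3042.1997 / 6.28319
L0 = 484.1811 m

484.1811


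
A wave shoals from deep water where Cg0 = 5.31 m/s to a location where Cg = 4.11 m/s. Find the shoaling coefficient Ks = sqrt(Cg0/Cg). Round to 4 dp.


Ks = sqrt(Cg0 / Cg)
Ks = sqrt(5.31 / 4.11)
Ks = sqrt(1.2920)
Ks = 1.1366

1.1366


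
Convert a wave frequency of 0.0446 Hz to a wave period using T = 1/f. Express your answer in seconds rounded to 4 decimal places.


T = 1 / f
T = 1 / 0.0446
T = 22.4215 s

22.4215


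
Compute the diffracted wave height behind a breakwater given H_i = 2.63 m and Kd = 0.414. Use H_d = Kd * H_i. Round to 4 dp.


H_d = Kd * H_i
H_d = 0.414 * 2.63
H_d = 1.0888 m

1.0888


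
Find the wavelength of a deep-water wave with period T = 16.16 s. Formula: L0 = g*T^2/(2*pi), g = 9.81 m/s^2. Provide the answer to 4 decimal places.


L0 = g * T^2 / (2 * pi)
L0 = 9.81 * 16.16^2 / (2 * pi)
L0 = 9.81 * 261.1456 / 6.28319
L0 = 2561.8383 / 6.28319
L0 = 407.7292 m

407.7292


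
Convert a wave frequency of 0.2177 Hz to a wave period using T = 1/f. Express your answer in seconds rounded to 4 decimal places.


T = 1 / f
T = 1 / 0.2177
T = 4.5935 s

4.5935


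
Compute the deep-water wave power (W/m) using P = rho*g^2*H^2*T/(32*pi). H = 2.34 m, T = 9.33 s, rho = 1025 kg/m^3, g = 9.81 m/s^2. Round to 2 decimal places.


P = rho * g^2 * H^2 * T / (32 * pi)
P = 1025 * 9.81^2 * 2.34^2 * 9.33 / (32 * pi)
P = 1025 * 96.2361 * 5.4756 * 9.33 / 100.53096
P = 50127.42 W/m

50127.42


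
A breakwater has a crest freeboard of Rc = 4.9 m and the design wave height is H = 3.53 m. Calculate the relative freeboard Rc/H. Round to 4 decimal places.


Relative freeboard = Rc / H
= 4.9 / 3.53
= 1.3881

1.3881


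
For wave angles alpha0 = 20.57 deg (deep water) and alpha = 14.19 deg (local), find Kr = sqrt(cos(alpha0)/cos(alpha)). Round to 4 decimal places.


Kr = sqrt(cos(alpha0) / cos(alpha))
cos(20.57) = 0.936244
cos(14.19) = 0.969488
Kr = sqrt(0.936244 / 0.969488)
Kr = sqrt(0.965709)
Kr = 0.9827

0.9827


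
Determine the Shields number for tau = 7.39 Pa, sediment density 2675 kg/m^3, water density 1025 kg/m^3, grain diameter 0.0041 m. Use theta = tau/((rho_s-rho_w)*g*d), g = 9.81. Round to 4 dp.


theta = tau / ((rho_s - rho_w) * g * d)
rho_s - rho_w = 2675 - 1025 = 1650
Denominator = 1650 * 9.81 * 0.0041 = 66.364650
theta = 7.39 / 66.364650
theta = 0.1114

0.1114


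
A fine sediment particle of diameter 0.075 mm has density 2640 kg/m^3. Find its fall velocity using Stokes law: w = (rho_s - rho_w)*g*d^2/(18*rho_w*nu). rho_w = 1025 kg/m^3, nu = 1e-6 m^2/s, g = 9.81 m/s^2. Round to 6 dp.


w = (rho_s - rho_w) * g * d^2 / (18 * rho_w * nu)
d = 0.075 mm = 0.000075 m
rho_s - rho_w = 2640 - 1025 = 1615
Numerator = 1615 * 9.81 * (0.000075)^2 = 0.000089117719
Denominator = 18 * 1025 * 1e-6 = 0.018450
w = 0.004830 m/s

0.004830


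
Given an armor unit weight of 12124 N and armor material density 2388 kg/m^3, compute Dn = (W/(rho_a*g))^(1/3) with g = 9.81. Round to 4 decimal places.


V = W / (rho_a * g)
V = 12124 / (2388 * 9.81)
V = 12124 / 23426.28
V = 0.517538 m^3
Dn = V^(1/3) = 0.517538^(1/3)
Dn = 0.8029 m

0.8029


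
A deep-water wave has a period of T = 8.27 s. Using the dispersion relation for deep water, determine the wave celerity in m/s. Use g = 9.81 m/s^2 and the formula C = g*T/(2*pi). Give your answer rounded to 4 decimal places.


We use the deep-water celerity formula:
C = g * T / (2 * pi)
C = 9.81 * 8.27 / (2 * 3.14159...)
C = 81.128700 / 6.283185
C = 12.9120 m/s

12.9120


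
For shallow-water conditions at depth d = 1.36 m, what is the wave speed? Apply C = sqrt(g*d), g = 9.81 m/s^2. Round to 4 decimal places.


Using the shallow-water approximation:
C = sqrt(g * d) = sqrt(9.81 * 1.36)
C = sqrt(13.3416)
C = 3.6526 m/s

3.6526


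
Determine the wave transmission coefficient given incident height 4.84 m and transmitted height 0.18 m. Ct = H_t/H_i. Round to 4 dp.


Ct = H_t / H_i
Ct = 0.18 / 4.84
Ct = 0.0372

0.0372


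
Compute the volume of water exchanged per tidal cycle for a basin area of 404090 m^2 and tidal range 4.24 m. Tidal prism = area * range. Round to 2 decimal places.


Tidal prism = Area * Tidal range
P = 404090 * 4.24
P = 1713341.60 m^3

1713341.60


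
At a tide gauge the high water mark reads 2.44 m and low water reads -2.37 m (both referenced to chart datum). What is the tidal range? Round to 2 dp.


Tidal range = High water - Low water
Tidal range = 2.44 - (-2.37)
Tidal range = 4.81 m

4.81


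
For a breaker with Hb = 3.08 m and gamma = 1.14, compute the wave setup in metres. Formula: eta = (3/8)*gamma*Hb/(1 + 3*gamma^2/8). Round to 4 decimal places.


eta = (3/8) * gamma * Hb / (1 + 3*gamma^2/8)
Numerator = (3/8) * 1.14 * 3.08 = 1.316700
Denominator = 1 + 3*1.14^2/8 = 1 + 0.487350 = 1.487350
eta = 1.316700 / 1.487350
eta = 0.8853 m

0.8853


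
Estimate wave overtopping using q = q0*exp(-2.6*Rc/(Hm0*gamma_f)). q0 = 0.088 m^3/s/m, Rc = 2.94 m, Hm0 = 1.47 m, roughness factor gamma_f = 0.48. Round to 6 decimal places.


q = q0 * exp(-2.6 * Rc / (Hm0 * gamma_f))
Exponent = -2.6 * 2.94 / (1.47 * 0.48)
= -2.6 * 2.94 / 0.7056
= -10.833333
exp(-10.833333) = 0.000020
q = 0.088 * 0.000020
q = 0.000002 m^3/s/m

0.000002


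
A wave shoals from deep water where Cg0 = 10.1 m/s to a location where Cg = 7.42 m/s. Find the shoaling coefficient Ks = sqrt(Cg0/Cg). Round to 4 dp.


Ks = sqrt(Cg0 / Cg)
Ks = sqrt(10.1 / 7.42)
Ks = sqrt(1.3612)
Ks = 1.1667

1.1667


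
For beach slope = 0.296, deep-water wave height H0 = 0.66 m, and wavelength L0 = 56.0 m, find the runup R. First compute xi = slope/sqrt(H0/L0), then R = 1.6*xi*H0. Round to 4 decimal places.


xi = slope / sqrt(H0/L0)
H0/L0 = 0.66/56.0 = 0.011786
sqrt(0.011786) = 0.108562
xi = 0.296 / 0.108562 = 2.726552
R = 1.6 * xi * H0 = 1.6 * 2.726552 * 0.66
R = 2.8792 m

2.8792


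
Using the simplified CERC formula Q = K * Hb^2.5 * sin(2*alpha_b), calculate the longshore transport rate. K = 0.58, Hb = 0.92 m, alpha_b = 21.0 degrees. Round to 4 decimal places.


Q = K * Hb^2.5 * sin(2 * alpha_b)
Hb^2.5 = 0.92^2.5 = 0.811838
sin(2 * 21.0) = sin(42.0) = 0.669131
Q = 0.58 * 0.811838 * 0.669131
Q = 0.3151 m^3/s

0.3151


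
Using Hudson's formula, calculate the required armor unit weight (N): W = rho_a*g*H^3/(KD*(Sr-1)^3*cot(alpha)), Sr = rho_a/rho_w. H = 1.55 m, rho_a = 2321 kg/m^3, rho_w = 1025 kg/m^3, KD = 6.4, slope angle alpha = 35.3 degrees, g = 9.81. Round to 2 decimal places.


Sr = rho_a / rho_w = 2321 / 1025 = 2.264390
(Sr - 1) = 1.264390
(Sr - 1)^3 = 2.021359
cot(35.3) = 1 / tan(35.3) = 1 / 0.708039 = 1.412351
Numerator = 2321 * 9.81 * 1.55^3 = 84788.9471
Denominator = 6.4 * 2.021359 * 1.412351 = 18.271151
W = 84788.9471 / 18.271151
W = 4640.59 N

4640.59


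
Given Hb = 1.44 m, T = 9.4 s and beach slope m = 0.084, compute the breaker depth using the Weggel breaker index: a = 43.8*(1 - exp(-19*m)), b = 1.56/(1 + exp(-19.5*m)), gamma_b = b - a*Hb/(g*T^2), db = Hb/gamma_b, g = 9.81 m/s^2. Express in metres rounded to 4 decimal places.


a = 43.8 * (1 - exp(-19 * m))
exp(-19 * 0.084) = exp(-1.5960) = 0.202706
a = 43.8 * (1 - 0.202706) = 34.921489
b = 1.56 / (1 + exp(-19.5 * m))
exp(-19.5 * 0.084) = exp(-1.6380) = 0.194368
b = 1.56 / (1 + 0.194368) = 1.306130
Hb / (g * T^2) = 1.44 / (9.81 * 9.4^2) = 1.44 / 866.8116 = 0.00166126
gamma_b = b - a * Hb/(g*T^2) = 1.306130 - 34.921489 * 0.00166126 = 1.248116
db = Hb / gamma_b = 1.44 / 1.248116
db = 1.1537 m

1.1537


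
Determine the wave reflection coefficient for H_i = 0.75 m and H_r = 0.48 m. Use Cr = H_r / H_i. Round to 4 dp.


Cr = H_r / H_i
Cr = 0.48 / 0.75
Cr = 0.6400

0.6400


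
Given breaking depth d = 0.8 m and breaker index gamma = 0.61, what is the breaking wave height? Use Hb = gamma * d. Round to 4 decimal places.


Hb = gamma * d
Hb = 0.61 * 0.8
Hb = 0.4880 m

0.4880


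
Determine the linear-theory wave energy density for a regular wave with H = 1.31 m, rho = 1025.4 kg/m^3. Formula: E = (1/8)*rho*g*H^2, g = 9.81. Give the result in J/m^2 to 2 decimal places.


E = (1/8) * rho * g * H^2
E = (1/8) * 1025.4 * 9.81 * 1.31^2
E = 0.125 * 1025.4 * 9.81 * 1.7161
E = 2157.82 J/m^2

2157.82


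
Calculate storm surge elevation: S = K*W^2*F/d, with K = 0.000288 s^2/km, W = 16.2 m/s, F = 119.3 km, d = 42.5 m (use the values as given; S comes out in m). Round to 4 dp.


S = K * W^2 * F / d
W^2 = 16.2^2 = 262.44
S = 0.000288 * 262.44 * 119.3 / 42.5
Numerator = 0.000288 * 262.44 * 119.3 = 9.017018
S = 9.017018 / 42.5 = 0.2122 m

0.2122


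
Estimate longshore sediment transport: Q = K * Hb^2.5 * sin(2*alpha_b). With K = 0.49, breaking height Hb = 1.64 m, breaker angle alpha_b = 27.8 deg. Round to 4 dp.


Q = K * Hb^2.5 * sin(2 * alpha_b)
Hb^2.5 = 1.64^2.5 = 3.444369
sin(2 * 27.8) = sin(55.6) = 0.825113
Q = 0.49 * 3.444369 * 0.825113
Q = 1.3926 m^3/s

1.3926


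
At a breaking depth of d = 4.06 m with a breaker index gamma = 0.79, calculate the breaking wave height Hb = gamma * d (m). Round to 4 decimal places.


Hb = gamma * d
Hb = 0.79 * 4.06
Hb = 3.2074 m

3.2074


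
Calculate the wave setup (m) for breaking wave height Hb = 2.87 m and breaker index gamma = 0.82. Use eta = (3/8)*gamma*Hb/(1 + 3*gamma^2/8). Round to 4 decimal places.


eta = (3/8) * gamma * Hb / (1 + 3*gamma^2/8)
Numerator = (3/8) * 0.82 * 2.87 = 0.882525
Denominator = 1 + 3*0.82^2/8 = 1 + 0.252150 = 1.252150
eta = 0.882525 / 1.252150
eta = 0.7048 m

0.7048


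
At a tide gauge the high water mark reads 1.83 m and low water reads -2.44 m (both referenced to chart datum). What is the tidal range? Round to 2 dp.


Tidal range = High water - Low water
Tidal range = 1.83 - (-2.44)
Tidal range = 4.27 m

4.27


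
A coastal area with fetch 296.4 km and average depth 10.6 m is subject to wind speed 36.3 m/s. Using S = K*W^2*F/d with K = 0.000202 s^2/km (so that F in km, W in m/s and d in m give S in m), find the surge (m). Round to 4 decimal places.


S = K * W^2 * F / d
W^2 = 36.3^2 = 1317.69
S = 0.000202 * 1317.69 * 296.4 / 10.6
Numerator = 0.000202 * 1317.69 * 296.4 = 78.893790
S = 78.893790 / 10.6 = 7.4428 m

7.4428


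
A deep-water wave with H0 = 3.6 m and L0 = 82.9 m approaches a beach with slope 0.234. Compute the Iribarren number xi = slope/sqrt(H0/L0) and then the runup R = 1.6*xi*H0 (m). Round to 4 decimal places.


xi = slope / sqrt(H0/L0)
H0/L0 = 3.6/82.9 = 0.043426
sqrt(0.043426) = 0.208389
xi = 0.234 / 0.208389 = 1.122902
R = 1.6 * xi * H0 = 1.6 * 1.122902 * 3.6
R = 6.4679 m

6.4679


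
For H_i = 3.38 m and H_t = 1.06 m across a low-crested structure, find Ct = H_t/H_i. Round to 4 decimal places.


Ct = H_t / H_i
Ct = 1.06 / 3.38
Ct = 0.3136

0.3136


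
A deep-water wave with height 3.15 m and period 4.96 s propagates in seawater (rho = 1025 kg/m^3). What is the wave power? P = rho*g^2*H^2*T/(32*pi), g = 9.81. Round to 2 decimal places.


P = rho * g^2 * H^2 * T / (32 * pi)
P = 1025 * 9.81^2 * 3.15^2 * 4.96 / (32 * pi)
P = 1025 * 96.2361 * 9.9225 * 4.96 / 100.53096
P = 48290.85 W/m

48290.85


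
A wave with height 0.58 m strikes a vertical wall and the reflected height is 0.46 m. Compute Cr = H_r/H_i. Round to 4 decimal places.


Cr = H_r / H_i
Cr = 0.46 / 0.58
Cr = 0.7931

0.7931


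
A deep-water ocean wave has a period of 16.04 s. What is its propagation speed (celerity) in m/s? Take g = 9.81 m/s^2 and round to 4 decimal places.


We use the deep-water celerity formula:
C = g * T / (2 * pi)
C = 9.81 * 16.04 / (2 * 3.14159...)
C = 157.352400 / 6.283185
C = 25.0434 m/s

25.0434


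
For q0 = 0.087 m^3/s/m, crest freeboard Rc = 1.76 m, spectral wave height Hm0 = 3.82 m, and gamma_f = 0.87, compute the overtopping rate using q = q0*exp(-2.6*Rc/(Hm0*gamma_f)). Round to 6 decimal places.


q = q0 * exp(-2.6 * Rc / (Hm0 * gamma_f))
Exponent = -2.6 * 1.76 / (3.82 * 0.87)
= -2.6 * 1.76 / 3.3234
= -1.376903
exp(-1.376903) = 0.252359
q = 0.087 * 0.252359
q = 0.021955 m^3/s/m

0.021955


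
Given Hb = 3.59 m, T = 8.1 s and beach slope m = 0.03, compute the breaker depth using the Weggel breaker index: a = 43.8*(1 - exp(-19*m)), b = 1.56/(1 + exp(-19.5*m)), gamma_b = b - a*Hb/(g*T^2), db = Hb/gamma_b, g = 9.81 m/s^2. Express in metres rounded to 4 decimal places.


a = 43.8 * (1 - exp(-19 * m))
exp(-19 * 0.03) = exp(-0.5700) = 0.565525
a = 43.8 * (1 - 0.565525) = 19.029986
b = 1.56 / (1 + exp(-19.5 * m))
exp(-19.5 * 0.03) = exp(-0.5850) = 0.557106
b = 1.56 / (1 + 0.557106) = 1.001859
Hb / (g * T^2) = 3.59 / (9.81 * 8.1^2) = 3.59 / 643.6341 = 0.00557770
gamma_b = b - a * Hb/(g*T^2) = 1.001859 - 19.029986 * 0.00557770 = 0.895715
db = Hb / gamma_b = 3.59 / 0.895715
db = 4.0080 m

4.0080


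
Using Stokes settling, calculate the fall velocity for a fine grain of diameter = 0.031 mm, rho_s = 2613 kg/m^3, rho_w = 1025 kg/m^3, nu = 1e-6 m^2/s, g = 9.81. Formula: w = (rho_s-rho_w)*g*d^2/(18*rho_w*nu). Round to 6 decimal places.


w = (rho_s - rho_w) * g * d^2 / (18 * rho_w * nu)
d = 0.031 mm = 0.000031 m
rho_s - rho_w = 2613 - 1025 = 1588
Numerator = 1588 * 9.81 * (0.000031)^2 = 0.000014970727
Denominator = 18 * 1025 * 1e-6 = 0.018450
w = 0.000811 m/s

0.000811


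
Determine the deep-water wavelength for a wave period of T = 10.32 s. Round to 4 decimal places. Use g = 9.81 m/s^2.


L0 = g * T^2 / (2 * pi)
L0 = 9.81 * 10.32^2 / (2 * pi)
L0 = 9.81 * 106.5024 / 6.28319
L0 = 1044.7885 / 6.28319
L0 = 166.2833 m

166.2833


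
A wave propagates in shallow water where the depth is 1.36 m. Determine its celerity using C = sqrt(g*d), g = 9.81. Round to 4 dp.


Using the shallow-water approximation:
C = sqrt(g * d) = sqrt(9.81 * 1.36)
C = sqrt(13.3416)
C = 3.6526 m/s

3.6526


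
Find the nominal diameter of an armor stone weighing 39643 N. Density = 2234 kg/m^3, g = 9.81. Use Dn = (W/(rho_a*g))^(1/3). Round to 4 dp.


V = W / (rho_a * g)
V = 39643 / (2234 * 9.81)
V = 39643 / 21915.54
V = 1.808899 m^3
Dn = V^(1/3) = 1.808899^(1/3)
Dn = 1.2184 m

1.2184


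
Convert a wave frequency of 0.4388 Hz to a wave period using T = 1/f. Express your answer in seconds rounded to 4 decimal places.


T = 1 / f
T = 1 / 0.4388
T = 2.2789 s

2.2789


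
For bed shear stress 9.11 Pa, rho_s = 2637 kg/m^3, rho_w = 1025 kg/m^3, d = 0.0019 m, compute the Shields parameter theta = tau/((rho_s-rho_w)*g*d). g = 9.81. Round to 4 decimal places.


theta = tau / ((rho_s - rho_w) * g * d)
rho_s - rho_w = 2637 - 1025 = 1612
Denominator = 1612 * 9.81 * 0.0019 = 30.046068
theta = 9.11 / 30.046068
theta = 0.3032

0.3032


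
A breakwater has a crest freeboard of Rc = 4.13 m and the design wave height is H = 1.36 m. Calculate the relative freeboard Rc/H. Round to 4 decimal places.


Relative freeboard = Rc / H
= 4.13 / 1.36
= 3.0368

3.0368


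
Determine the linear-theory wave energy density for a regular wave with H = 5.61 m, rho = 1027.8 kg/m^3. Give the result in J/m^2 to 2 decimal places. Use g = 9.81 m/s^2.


E = (1/8) * rho * g * H^2
E = (1/8) * 1027.8 * 9.81 * 5.61^2
E = 0.125 * 1027.8 * 9.81 * 31.4721
E = 39665.54 J/m^2

39665.54


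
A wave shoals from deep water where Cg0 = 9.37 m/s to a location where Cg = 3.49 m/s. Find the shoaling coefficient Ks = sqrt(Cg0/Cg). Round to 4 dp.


Ks = sqrt(Cg0 / Cg)
Ks = sqrt(9.37 / 3.49)
Ks = sqrt(2.6848)
Ks = 1.6385

1.6385


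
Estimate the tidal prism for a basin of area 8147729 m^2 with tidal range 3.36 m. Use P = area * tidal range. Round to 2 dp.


Tidal prism = Area * Tidal range
P = 8147729 * 3.36
P = 27376369.44 m^3

27376369.44


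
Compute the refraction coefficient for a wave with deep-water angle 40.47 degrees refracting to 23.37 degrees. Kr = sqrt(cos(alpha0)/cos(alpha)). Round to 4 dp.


Kr = sqrt(cos(alpha0) / cos(alpha))
cos(40.47) = 0.760746
cos(23.37) = 0.917962
Kr = sqrt(0.760746 / 0.917962)
Kr = sqrt(0.828733)
Kr = 0.9103

0.9103
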